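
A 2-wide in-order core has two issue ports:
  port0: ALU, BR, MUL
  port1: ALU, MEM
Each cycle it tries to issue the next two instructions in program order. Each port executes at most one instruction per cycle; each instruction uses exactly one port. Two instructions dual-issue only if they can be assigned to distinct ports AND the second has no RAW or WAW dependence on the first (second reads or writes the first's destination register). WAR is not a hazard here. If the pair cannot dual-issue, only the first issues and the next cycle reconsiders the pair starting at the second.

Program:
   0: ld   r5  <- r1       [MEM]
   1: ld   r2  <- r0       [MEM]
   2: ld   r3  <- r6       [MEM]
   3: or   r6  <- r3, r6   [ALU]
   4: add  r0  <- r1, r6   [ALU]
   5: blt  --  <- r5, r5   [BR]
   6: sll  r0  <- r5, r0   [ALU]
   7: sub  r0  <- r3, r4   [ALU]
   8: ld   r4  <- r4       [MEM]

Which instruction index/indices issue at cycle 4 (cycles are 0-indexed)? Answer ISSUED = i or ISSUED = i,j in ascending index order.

ISSUED = 4,5

c0: i0 ld  no-port MEM/MEM
c1: i1 ld  no-port MEM/MEM
c2: i2 ld  RAW r3
c3: i3 or  RAW r6
c4: i4,i5 add blt  pair
c5: i6 sll  WAW r0
c6: i7,i8 sub ld  pair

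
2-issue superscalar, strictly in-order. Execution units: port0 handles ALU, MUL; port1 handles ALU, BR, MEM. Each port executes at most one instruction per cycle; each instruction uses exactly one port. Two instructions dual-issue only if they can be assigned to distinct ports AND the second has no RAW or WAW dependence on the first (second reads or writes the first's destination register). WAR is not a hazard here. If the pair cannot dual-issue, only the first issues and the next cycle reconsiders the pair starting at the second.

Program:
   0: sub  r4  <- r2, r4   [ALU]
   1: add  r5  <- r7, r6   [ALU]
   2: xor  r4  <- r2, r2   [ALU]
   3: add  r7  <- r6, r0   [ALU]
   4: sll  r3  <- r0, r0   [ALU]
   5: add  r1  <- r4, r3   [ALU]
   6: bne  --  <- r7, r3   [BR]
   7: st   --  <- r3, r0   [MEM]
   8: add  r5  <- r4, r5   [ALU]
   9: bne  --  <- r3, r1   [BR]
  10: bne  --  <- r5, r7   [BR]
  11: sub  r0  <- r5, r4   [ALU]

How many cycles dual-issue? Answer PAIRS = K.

PAIRS = 5

  cy0 -> i0+i1 (sub;add) pair
  cy1 -> i2+i3 (xor;add) pair
  cy2 -> i4 (sll) RAW r3
  cy3 -> i5+i6 (add;bne) pair
  cy4 -> i7+i8 (st;add) pair
  cy5 -> i9 (bne) no-port BR/BR
  cy6 -> i10+i11 (bne;sub) pair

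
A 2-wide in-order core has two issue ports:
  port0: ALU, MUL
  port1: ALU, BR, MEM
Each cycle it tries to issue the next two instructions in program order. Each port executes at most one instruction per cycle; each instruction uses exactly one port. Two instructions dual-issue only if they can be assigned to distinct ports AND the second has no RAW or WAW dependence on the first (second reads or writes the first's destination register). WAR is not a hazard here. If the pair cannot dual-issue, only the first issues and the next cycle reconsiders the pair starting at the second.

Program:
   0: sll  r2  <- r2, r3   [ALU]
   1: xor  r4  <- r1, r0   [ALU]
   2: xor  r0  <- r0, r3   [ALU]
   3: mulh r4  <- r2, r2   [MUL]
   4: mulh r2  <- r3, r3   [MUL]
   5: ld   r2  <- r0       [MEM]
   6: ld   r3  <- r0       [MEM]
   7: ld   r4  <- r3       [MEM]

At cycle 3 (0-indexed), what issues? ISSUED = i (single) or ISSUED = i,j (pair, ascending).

ISSUED = 5

0. sll;xor @i0/i1  | pair
1. xor;mulh @i2/i3  | pair
2. mulh @i4  | WAW r2
3. ld @i5  | no-port MEM/MEM
4. ld @i6  | no-port MEM/MEM
5. ld @i7  | tail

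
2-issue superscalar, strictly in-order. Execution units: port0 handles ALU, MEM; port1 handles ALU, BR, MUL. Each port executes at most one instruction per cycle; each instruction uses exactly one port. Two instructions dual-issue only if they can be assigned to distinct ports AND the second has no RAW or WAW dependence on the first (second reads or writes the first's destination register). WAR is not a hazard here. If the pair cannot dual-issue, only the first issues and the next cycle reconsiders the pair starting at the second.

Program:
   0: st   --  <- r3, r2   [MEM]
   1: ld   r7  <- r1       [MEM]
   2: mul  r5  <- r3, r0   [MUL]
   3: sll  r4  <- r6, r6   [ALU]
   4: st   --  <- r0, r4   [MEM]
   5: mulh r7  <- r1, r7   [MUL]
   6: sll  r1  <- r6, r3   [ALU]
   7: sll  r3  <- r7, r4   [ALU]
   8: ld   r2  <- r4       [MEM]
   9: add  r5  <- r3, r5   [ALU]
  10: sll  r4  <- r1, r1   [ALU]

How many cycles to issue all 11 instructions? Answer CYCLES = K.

0. st @i0  | no-port MEM/MEM
1. ld+mul @i1&i2  | 2-wide
2. sll @i3  | RAW r4
3. st+mulh @i4&i5  | 2-wide
4. sll+sll @i6&i7  | 2-wide
5. ld+add @i8&i9  | 2-wide
6. sll @i10  | tail

CYCLES = 7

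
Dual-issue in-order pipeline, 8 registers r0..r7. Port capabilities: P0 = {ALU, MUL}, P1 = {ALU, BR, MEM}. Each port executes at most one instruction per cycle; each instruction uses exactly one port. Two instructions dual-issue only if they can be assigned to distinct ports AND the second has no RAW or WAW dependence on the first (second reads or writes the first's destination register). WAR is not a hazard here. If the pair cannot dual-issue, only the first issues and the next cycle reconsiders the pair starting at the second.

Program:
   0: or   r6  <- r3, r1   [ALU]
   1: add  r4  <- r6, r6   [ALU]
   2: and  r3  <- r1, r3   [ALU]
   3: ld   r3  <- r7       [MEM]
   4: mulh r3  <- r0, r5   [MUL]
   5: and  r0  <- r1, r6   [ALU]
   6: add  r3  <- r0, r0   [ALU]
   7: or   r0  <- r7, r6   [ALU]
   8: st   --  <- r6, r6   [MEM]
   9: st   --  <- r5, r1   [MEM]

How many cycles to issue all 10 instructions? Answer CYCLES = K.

#0 head=0: or i0 RAW r6
#1 head=1: add/and i1,i2 pair
#2 head=3: ld i3 WAW r3
#3 head=4: mulh/and i4,i5 pair
#4 head=6: add/or i6,i7 pair
#5 head=8: st i8 no-port MEM/MEM
#6 head=9: st i9 tail

CYCLES = 7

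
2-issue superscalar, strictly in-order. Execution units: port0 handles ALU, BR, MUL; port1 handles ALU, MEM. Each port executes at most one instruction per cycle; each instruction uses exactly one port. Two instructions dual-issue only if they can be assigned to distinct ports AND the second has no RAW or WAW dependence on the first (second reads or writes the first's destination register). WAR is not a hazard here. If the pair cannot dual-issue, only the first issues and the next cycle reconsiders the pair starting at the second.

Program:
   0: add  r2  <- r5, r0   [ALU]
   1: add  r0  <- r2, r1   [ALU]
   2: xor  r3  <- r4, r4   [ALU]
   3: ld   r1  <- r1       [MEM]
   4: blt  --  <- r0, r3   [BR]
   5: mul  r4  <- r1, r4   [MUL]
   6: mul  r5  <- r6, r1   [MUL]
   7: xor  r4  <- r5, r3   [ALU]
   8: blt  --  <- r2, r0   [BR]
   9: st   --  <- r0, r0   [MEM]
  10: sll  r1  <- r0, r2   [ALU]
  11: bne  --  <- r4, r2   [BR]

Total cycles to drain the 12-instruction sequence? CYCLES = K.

#0 head=0: add.ALU i0 RAW r2
#1 head=1: add.ALU+xor.ALU i1,i2 pair
#2 head=3: ld.MEM+blt.BR i3,i4 pair
#3 head=5: mul.MUL i5 no-port MUL/MUL
#4 head=6: mul.MUL i6 RAW r5
#5 head=7: xor.ALU+blt.BR i7,i8 pair
#6 head=9: st.MEM+sll.ALU i9,i10 pair
#7 head=11: bne.BR i11 tail

CYCLES = 8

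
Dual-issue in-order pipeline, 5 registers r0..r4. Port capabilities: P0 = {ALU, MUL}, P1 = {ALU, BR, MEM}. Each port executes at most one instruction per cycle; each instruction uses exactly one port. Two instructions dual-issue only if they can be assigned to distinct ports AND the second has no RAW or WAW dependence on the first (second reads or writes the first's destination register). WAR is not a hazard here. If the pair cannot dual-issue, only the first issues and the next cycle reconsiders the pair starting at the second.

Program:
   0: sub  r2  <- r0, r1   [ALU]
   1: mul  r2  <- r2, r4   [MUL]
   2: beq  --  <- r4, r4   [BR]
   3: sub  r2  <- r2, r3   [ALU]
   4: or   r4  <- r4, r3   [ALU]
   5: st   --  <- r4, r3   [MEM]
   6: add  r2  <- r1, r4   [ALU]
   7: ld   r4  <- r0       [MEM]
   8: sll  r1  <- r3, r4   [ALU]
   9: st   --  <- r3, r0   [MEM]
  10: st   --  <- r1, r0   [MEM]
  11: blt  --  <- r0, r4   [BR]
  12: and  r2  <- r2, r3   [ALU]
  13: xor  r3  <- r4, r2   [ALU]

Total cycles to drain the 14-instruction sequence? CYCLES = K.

[0] i0  sub.ALU  -- RAW+WAW r2
[1] i1+i2  mul.MUL+beq.BR  -- pair
[2] i3+i4  sub.ALU+or.ALU  -- pair
[3] i5+i6  st.MEM+add.ALU  -- pair
[4] i7  ld.MEM  -- RAW r4
[5] i8+i9  sll.ALU+st.MEM  -- pair
[6] i10  st.MEM  -- no-port MEM/BR
[7] i11+i12  blt.BR+and.ALU  -- pair
[8] i13  xor.ALU  -- tail

CYCLES = 9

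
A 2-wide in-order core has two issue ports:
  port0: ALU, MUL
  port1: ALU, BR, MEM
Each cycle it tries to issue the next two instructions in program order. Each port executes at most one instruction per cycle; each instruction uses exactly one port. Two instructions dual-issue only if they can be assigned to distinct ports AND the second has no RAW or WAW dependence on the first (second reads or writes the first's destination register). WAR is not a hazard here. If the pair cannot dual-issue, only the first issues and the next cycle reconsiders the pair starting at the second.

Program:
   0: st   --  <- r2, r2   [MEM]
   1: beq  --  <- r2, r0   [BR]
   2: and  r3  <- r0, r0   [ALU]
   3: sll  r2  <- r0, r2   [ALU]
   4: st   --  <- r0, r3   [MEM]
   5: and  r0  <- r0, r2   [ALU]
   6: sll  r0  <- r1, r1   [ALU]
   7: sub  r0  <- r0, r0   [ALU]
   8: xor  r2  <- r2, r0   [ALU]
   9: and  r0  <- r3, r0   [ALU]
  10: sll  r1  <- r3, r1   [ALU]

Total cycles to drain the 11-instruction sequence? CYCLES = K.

CYCLES = 8

0. st @i0  | no-port MEM/BR
1. beq and @i1,i2  | pair
2. sll st @i3,i4  | pair
3. and @i5  | WAW r0
4. sll @i6  | RAW+WAW r0
5. sub @i7  | RAW r0
6. xor and @i8,i9  | pair
7. sll @i10  | tail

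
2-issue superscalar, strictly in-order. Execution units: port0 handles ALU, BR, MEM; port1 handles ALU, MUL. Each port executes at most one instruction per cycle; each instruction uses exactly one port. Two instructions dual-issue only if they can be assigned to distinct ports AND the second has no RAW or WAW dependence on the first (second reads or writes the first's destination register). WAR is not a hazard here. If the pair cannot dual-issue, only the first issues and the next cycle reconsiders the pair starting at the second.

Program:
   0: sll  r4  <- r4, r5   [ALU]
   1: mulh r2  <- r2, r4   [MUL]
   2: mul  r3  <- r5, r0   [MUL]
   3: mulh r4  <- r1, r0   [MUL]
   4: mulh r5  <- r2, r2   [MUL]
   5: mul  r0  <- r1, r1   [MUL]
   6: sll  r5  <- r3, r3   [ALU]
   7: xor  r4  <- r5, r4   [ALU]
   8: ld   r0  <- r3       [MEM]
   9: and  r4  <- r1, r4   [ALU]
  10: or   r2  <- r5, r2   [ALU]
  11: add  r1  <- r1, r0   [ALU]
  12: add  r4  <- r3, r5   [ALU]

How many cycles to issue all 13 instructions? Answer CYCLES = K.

  cy0 -> i0 (sll.ALU) RAW r4
  cy1 -> i1 (mulh.MUL) no-port MUL/MUL
  cy2 -> i2 (mul.MUL) no-port MUL/MUL
  cy3 -> i3 (mulh.MUL) no-port MUL/MUL
  cy4 -> i4 (mulh.MUL) no-port MUL/MUL
  cy5 -> i5/i6 (mul.MUL/sll.ALU) pair
  cy6 -> i7/i8 (xor.ALU/ld.MEM) pair
  cy7 -> i9/i10 (and.ALU/or.ALU) pair
  cy8 -> i11/i12 (add.ALU/add.ALU) pair

CYCLES = 9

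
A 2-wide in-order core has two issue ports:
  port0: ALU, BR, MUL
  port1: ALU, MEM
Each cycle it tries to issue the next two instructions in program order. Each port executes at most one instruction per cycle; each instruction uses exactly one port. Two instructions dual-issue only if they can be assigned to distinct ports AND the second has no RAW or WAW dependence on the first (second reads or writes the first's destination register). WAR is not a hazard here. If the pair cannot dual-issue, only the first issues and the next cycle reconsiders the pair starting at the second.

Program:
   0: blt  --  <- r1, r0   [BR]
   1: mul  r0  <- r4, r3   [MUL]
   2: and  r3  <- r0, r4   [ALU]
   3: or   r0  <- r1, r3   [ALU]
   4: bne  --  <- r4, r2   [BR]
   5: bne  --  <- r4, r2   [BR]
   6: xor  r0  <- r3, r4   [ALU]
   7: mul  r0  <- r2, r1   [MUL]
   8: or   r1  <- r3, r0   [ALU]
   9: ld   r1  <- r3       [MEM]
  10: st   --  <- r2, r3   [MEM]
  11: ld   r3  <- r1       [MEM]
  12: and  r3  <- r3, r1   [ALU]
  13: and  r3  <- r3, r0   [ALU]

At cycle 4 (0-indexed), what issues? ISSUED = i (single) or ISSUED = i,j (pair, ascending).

ISSUED = 5,6

[0] i0  blt  -- no-port BR/MUL
[1] i1  mul  -- RAW r0
[2] i2  and  -- RAW r3
[3] i3,i4  or;bne  -- 2-wide
[4] i5,i6  bne;xor  -- 2-wide
[5] i7  mul  -- RAW r0
[6] i8  or  -- WAW r1
[7] i9  ld  -- no-port MEM/MEM
[8] i10  st  -- no-port MEM/MEM
[9] i11  ld  -- RAW+WAW r3
[10] i12  and  -- RAW+WAW r3
[11] i13  and  -- tail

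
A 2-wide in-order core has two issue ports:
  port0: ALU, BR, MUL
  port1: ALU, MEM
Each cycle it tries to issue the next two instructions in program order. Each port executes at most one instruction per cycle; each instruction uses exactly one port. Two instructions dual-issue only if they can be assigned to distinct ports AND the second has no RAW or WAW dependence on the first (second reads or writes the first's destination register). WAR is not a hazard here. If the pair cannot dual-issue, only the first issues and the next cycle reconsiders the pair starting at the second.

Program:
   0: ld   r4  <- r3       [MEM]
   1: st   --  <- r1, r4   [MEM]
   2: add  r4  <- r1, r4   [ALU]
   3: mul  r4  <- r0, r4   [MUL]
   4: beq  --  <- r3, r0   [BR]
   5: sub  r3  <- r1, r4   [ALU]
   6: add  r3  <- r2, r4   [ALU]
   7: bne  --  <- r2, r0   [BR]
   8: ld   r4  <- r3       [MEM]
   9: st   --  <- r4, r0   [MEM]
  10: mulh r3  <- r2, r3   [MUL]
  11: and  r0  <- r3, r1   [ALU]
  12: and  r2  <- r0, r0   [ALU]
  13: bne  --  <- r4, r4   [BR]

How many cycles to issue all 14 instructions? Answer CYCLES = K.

CYCLES = 9

#0 head=0: ld.MEM i0 no-port MEM/MEM
#1 head=1: st.MEM add.ALU i1,i2 2-wide
#2 head=3: mul.MUL i3 no-port MUL/BR
#3 head=4: beq.BR sub.ALU i4,i5 2-wide
#4 head=6: add.ALU bne.BR i6,i7 2-wide
#5 head=8: ld.MEM i8 no-port MEM/MEM
#6 head=9: st.MEM mulh.MUL i9,i10 2-wide
#7 head=11: and.ALU i11 RAW r0
#8 head=12: and.ALU bne.BR i12,i13 2-wide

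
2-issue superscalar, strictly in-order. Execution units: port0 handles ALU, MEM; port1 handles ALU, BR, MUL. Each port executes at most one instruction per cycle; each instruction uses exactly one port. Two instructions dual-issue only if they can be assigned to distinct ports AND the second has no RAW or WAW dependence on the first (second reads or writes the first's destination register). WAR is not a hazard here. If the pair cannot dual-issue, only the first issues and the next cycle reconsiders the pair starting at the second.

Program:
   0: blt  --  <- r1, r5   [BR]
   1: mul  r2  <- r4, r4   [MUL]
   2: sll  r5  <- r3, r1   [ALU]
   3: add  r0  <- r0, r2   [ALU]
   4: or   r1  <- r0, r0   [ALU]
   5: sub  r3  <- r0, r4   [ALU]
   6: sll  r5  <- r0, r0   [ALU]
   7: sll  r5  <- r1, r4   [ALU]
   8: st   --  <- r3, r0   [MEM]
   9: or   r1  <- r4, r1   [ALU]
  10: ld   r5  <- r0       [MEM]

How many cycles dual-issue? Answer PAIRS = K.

PAIRS = 4

#0 head=0: blt i0 no-port BR/MUL
#1 head=1: mul/sll i1,i2 2-wide
#2 head=3: add i3 RAW r0
#3 head=4: or/sub i4,i5 2-wide
#4 head=6: sll i6 WAW r5
#5 head=7: sll/st i7,i8 2-wide
#6 head=9: or/ld i9,i10 2-wide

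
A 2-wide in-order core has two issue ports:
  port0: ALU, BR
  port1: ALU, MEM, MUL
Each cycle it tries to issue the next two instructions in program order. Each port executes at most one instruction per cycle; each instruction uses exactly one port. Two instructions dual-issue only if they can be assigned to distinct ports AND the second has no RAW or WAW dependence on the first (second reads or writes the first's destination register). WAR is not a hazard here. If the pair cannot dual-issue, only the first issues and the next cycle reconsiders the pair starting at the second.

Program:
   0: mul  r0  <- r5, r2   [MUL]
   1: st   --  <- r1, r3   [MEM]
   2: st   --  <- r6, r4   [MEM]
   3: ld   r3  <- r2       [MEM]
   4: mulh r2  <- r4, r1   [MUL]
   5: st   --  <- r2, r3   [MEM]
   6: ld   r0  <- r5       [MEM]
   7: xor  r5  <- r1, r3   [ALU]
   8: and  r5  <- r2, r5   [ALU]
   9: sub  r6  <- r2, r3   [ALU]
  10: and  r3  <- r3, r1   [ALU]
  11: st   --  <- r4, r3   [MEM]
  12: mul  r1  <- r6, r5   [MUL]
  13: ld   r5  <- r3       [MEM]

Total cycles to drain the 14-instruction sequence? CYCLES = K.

CYCLES = 12

0. mul @i0  | no-port MUL/MEM
1. st @i1  | no-port MEM/MEM
2. st @i2  | no-port MEM/MEM
3. ld @i3  | no-port MEM/MUL
4. mulh @i4  | no-port MUL/MEM
5. st @i5  | no-port MEM/MEM
6. ld;xor @i6,i7  | dual
7. and;sub @i8,i9  | dual
8. and @i10  | RAW r3
9. st @i11  | no-port MEM/MUL
10. mul @i12  | no-port MUL/MEM
11. ld @i13  | tail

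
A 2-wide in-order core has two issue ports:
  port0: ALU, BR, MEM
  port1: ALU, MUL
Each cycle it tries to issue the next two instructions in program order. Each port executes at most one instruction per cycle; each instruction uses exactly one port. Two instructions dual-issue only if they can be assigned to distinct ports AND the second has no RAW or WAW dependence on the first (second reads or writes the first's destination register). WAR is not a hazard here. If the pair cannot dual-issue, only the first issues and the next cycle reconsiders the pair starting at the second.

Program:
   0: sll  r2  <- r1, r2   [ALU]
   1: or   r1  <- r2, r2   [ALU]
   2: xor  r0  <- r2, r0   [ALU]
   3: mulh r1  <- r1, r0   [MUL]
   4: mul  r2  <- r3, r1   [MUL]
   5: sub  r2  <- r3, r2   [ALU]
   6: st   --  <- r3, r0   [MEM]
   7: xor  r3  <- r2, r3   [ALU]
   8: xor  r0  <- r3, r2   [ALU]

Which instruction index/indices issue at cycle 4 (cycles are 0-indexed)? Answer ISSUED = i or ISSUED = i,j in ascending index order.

t=0 i0:sll ; RAW r2
t=1 i1+i2:or+xor ; pair
t=2 i3:mulh ; no-port MUL/MUL
t=3 i4:mul ; RAW+WAW r2
t=4 i5+i6:sub+st ; pair
t=5 i7:xor ; RAW r3
t=6 i8:xor ; tail

ISSUED = 5,6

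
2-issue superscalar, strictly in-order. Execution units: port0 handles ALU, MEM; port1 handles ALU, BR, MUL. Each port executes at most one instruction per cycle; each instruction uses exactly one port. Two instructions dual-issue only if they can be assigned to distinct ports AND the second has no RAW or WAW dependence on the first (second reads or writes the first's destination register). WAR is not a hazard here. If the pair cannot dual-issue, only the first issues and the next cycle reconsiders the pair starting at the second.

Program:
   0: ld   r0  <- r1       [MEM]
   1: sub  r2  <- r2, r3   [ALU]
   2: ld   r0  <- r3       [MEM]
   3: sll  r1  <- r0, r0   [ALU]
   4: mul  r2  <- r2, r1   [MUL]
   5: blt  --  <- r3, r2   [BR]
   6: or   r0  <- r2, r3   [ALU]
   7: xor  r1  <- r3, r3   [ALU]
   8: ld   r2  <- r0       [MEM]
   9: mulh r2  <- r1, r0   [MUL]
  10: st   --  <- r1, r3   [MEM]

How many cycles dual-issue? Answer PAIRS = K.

  cy0 -> i0,i1 (ld.MEM+sub.ALU) pair
  cy1 -> i2 (ld.MEM) RAW r0
  cy2 -> i3 (sll.ALU) RAW r1
  cy3 -> i4 (mul.MUL) no-port MUL/BR
  cy4 -> i5,i6 (blt.BR+or.ALU) pair
  cy5 -> i7,i8 (xor.ALU+ld.MEM) pair
  cy6 -> i9,i10 (mulh.MUL+st.MEM) pair

PAIRS = 4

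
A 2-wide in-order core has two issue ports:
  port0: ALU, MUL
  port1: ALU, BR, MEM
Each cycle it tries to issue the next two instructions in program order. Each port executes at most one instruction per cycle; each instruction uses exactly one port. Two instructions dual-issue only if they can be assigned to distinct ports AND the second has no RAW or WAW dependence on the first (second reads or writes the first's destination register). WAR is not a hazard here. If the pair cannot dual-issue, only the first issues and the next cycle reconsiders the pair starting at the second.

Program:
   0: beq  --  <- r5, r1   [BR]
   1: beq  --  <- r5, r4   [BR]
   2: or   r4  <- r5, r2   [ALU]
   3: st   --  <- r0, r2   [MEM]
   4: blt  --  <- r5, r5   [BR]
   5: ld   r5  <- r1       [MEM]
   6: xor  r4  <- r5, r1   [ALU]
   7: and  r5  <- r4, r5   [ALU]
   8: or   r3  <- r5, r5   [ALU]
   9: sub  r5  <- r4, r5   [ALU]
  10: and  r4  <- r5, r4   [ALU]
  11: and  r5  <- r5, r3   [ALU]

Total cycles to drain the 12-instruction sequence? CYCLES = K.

[0] i0  beq  -- no-port BR/BR
[1] i1/i2  beq;or  -- pair
[2] i3  st  -- no-port MEM/BR
[3] i4  blt  -- no-port BR/MEM
[4] i5  ld  -- RAW r5
[5] i6  xor  -- RAW r4
[6] i7  and  -- RAW r5
[7] i8/i9  or;sub  -- pair
[8] i10/i11  and;and  -- pair

CYCLES = 9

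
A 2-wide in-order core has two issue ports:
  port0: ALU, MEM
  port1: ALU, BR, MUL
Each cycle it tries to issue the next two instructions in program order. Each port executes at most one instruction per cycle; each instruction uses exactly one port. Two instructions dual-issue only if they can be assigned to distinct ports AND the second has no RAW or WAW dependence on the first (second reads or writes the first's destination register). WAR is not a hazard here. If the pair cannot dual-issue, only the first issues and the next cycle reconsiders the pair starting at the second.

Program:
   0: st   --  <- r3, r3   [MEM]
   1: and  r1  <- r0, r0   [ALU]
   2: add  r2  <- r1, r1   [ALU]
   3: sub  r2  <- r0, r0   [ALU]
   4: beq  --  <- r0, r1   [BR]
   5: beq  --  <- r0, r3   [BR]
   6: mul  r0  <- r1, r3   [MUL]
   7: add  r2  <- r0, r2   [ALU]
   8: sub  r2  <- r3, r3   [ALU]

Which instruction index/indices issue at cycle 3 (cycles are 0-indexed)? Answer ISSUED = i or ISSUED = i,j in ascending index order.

t=0 i0+i1:st;and ; dual
t=1 i2:add ; WAW r2
t=2 i3+i4:sub;beq ; dual
t=3 i5:beq ; no-port BR/MUL
t=4 i6:mul ; RAW r0
t=5 i7:add ; WAW r2
t=6 i8:sub ; tail

ISSUED = 5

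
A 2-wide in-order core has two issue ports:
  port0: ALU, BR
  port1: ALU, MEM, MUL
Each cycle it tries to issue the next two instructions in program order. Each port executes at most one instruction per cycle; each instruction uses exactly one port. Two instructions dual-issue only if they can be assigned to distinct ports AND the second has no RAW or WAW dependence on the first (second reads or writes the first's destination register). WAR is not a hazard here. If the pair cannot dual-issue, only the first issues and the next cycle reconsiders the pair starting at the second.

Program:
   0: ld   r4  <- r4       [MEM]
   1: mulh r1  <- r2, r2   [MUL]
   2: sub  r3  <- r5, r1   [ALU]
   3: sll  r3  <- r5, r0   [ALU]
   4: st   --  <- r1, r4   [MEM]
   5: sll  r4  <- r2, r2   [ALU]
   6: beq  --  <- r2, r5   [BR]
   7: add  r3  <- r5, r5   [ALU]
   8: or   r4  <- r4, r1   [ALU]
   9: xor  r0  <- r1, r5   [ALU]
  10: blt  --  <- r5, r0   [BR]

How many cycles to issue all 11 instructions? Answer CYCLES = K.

c0: i0 ld  no-port MEM/MUL
c1: i1 mulh  RAW r1
c2: i2 sub  WAW r3
c3: i3+i4 sll+st  dual
c4: i5+i6 sll+beq  dual
c5: i7+i8 add+or  dual
c6: i9 xor  RAW r0
c7: i10 blt  tail

CYCLES = 8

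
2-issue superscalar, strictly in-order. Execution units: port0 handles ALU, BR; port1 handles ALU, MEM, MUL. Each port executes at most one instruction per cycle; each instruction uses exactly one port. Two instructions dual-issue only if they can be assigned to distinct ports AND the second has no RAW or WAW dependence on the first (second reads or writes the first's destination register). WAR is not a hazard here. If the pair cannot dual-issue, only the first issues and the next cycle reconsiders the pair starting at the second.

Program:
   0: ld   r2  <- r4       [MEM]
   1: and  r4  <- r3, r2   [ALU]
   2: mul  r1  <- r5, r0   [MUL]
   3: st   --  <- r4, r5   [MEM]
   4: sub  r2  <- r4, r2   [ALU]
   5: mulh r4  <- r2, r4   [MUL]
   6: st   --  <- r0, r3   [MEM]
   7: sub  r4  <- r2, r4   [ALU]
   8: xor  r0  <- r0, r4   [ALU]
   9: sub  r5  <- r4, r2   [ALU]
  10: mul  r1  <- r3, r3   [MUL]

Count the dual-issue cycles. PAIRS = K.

t=0 i0:ld ; RAW r2
t=1 i1+i2:and/mul ; 2-wide
t=2 i3+i4:st/sub ; 2-wide
t=3 i5:mulh ; no-port MUL/MEM
t=4 i6+i7:st/sub ; 2-wide
t=5 i8+i9:xor/sub ; 2-wide
t=6 i10:mul ; tail

PAIRS = 4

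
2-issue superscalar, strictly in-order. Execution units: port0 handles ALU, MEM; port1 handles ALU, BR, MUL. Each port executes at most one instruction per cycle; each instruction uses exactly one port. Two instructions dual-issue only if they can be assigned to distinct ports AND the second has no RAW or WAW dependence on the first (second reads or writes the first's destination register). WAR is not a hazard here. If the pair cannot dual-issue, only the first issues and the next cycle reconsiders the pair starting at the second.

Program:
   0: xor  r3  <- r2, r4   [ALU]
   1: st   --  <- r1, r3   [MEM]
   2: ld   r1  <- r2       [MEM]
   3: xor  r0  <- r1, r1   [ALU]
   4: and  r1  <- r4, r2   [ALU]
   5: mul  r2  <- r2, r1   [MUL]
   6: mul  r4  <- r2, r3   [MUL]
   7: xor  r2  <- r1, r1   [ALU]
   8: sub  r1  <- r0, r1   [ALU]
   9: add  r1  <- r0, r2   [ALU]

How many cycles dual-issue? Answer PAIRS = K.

[0] i0  xor.ALU  -- RAW r3
[1] i1  st.MEM  -- no-port MEM/MEM
[2] i2  ld.MEM  -- RAW r1
[3] i3/i4  xor.ALU and.ALU  -- dual
[4] i5  mul.MUL  -- no-port MUL/MUL
[5] i6/i7  mul.MUL xor.ALU  -- dual
[6] i8  sub.ALU  -- WAW r1
[7] i9  add.ALU  -- tail

PAIRS = 2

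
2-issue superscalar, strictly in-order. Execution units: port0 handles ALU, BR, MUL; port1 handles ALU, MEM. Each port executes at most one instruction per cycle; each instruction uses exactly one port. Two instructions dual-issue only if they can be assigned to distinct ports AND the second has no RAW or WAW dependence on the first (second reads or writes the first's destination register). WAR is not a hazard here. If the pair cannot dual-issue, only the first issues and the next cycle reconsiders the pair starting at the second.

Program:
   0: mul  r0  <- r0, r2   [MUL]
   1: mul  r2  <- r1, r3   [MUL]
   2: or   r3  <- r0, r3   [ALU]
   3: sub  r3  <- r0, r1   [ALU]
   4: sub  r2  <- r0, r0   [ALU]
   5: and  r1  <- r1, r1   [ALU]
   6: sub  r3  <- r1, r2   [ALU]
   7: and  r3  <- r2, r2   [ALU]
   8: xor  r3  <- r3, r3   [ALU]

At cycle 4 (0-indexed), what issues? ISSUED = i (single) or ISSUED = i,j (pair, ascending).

  cy0 -> i0 (mul) no-port MUL/MUL
  cy1 -> i1+i2 (mul or) 2-wide
  cy2 -> i3+i4 (sub sub) 2-wide
  cy3 -> i5 (and) RAW r1
  cy4 -> i6 (sub) WAW r3
  cy5 -> i7 (and) RAW+WAW r3
  cy6 -> i8 (xor) tail

ISSUED = 6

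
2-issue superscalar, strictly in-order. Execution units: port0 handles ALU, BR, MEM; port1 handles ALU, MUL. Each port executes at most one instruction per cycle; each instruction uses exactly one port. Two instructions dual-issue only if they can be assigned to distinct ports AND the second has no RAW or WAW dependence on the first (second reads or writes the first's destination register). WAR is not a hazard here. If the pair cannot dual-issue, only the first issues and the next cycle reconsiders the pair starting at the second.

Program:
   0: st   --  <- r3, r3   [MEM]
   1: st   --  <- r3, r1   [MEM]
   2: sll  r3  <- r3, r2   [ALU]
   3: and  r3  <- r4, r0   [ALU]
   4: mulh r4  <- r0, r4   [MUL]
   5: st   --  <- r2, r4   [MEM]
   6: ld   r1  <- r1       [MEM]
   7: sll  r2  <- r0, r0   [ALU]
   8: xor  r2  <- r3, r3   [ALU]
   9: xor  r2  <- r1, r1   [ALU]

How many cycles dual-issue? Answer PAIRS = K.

PAIRS = 3

c0: i0 st.MEM  no-port MEM/MEM
c1: i1/i2 st.MEM;sll.ALU  pair
c2: i3/i4 and.ALU;mulh.MUL  pair
c3: i5 st.MEM  no-port MEM/MEM
c4: i6/i7 ld.MEM;sll.ALU  pair
c5: i8 xor.ALU  WAW r2
c6: i9 xor.ALU  tail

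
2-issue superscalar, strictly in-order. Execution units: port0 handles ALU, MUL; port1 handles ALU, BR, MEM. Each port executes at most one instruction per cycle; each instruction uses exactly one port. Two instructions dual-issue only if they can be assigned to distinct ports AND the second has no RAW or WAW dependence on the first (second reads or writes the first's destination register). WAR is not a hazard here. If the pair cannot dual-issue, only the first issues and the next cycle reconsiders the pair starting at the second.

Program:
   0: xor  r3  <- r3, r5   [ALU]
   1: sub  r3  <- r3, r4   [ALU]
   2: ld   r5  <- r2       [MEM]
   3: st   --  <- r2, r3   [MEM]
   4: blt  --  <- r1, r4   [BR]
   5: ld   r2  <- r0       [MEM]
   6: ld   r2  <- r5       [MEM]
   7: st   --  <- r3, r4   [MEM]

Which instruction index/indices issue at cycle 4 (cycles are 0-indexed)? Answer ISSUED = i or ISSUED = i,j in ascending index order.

ISSUED = 5

  cy0 -> i0 (xor.ALU) RAW+WAW r3
  cy1 -> i1&i2 (sub.ALU/ld.MEM) 2-wide
  cy2 -> i3 (st.MEM) no-port MEM/BR
  cy3 -> i4 (blt.BR) no-port BR/MEM
  cy4 -> i5 (ld.MEM) no-port MEM/MEM
  cy5 -> i6 (ld.MEM) no-port MEM/MEM
  cy6 -> i7 (st.MEM) tail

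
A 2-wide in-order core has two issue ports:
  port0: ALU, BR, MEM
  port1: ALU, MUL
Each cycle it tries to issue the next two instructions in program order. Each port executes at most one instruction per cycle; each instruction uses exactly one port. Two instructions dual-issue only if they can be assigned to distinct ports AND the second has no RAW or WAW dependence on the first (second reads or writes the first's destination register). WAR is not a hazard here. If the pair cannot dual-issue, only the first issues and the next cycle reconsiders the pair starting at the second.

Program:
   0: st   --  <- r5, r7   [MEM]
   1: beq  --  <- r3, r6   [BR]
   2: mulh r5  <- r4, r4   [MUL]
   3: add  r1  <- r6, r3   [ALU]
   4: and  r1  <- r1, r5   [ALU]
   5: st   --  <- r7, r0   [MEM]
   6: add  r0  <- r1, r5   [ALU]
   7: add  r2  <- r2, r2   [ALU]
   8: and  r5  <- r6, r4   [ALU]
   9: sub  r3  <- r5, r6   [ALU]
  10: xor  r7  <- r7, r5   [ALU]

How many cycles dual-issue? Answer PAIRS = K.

t=0 i0:st ; no-port MEM/BR
t=1 i1&i2:beq mulh ; 2-wide
t=2 i3:add ; RAW+WAW r1
t=3 i4&i5:and st ; 2-wide
t=4 i6&i7:add add ; 2-wide
t=5 i8:and ; RAW r5
t=6 i9&i10:sub xor ; 2-wide

PAIRS = 4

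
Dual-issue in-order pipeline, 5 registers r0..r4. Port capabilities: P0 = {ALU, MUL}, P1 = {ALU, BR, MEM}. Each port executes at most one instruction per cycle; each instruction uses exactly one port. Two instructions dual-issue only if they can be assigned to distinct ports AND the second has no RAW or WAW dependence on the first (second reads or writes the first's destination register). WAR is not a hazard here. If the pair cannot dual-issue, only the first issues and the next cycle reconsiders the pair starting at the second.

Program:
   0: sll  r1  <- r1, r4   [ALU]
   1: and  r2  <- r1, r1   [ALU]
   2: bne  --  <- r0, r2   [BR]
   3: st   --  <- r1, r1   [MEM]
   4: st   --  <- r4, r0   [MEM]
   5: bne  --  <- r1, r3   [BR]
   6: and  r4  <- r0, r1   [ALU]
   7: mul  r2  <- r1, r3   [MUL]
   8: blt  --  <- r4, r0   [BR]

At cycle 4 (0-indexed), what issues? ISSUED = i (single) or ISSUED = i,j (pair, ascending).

ISSUED = 4

  cy0 -> i0 (sll.ALU) RAW r1
  cy1 -> i1 (and.ALU) RAW r2
  cy2 -> i2 (bne.BR) no-port BR/MEM
  cy3 -> i3 (st.MEM) no-port MEM/MEM
  cy4 -> i4 (st.MEM) no-port MEM/BR
  cy5 -> i5/i6 (bne.BR;and.ALU) pair
  cy6 -> i7/i8 (mul.MUL;blt.BR) pair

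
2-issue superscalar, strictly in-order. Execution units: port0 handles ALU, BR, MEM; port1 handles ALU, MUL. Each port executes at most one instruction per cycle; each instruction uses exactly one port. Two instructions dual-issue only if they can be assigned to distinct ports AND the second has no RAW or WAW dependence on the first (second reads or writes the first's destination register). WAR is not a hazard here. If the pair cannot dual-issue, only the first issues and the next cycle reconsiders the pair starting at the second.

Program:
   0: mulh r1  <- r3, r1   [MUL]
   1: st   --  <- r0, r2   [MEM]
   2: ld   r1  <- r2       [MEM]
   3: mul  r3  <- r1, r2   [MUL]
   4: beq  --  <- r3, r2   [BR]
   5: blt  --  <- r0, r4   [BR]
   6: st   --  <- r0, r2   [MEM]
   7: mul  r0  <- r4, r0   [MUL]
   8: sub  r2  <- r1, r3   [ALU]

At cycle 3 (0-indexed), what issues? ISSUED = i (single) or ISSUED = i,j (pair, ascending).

ISSUED = 4

  cy0 -> i0/i1 (mulh/st) pair
  cy1 -> i2 (ld) RAW r1
  cy2 -> i3 (mul) RAW r3
  cy3 -> i4 (beq) no-port BR/BR
  cy4 -> i5 (blt) no-port BR/MEM
  cy5 -> i6/i7 (st/mul) pair
  cy6 -> i8 (sub) tail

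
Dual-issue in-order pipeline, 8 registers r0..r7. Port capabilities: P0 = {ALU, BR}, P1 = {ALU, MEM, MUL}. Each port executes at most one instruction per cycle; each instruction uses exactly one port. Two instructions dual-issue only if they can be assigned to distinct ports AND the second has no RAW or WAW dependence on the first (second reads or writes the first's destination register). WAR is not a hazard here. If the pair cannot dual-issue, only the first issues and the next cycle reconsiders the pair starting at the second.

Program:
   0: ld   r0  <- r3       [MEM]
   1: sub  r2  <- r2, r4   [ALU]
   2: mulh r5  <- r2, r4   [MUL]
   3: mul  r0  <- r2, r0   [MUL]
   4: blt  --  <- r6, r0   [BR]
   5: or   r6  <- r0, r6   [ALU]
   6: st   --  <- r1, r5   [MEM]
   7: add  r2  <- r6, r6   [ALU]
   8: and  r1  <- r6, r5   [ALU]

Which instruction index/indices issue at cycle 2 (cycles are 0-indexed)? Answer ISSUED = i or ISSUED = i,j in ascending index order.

[0] i0/i1  ld.MEM sub.ALU  -- 2-wide
[1] i2  mulh.MUL  -- no-port MUL/MUL
[2] i3  mul.MUL  -- RAW r0
[3] i4/i5  blt.BR or.ALU  -- 2-wide
[4] i6/i7  st.MEM add.ALU  -- 2-wide
[5] i8  and.ALU  -- tail

ISSUED = 3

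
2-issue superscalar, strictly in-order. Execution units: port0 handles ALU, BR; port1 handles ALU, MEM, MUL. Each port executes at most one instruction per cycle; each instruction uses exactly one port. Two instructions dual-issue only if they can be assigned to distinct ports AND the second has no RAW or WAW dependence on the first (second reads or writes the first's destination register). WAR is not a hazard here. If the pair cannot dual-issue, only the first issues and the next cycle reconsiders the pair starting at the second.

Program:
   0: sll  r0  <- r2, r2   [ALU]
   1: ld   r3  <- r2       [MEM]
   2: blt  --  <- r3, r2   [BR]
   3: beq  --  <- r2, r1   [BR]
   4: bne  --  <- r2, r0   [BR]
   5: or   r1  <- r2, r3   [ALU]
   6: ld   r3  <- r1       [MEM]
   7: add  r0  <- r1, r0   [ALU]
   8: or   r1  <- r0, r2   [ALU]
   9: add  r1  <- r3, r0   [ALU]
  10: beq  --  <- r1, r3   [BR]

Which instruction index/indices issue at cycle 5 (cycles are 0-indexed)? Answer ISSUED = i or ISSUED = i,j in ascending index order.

0. sll.ALU;ld.MEM @i0/i1  | 2-wide
1. blt.BR @i2  | no-port BR/BR
2. beq.BR @i3  | no-port BR/BR
3. bne.BR;or.ALU @i4/i5  | 2-wide
4. ld.MEM;add.ALU @i6/i7  | 2-wide
5. or.ALU @i8  | WAW r1
6. add.ALU @i9  | RAW r1
7. beq.BR @i10  | tail

ISSUED = 8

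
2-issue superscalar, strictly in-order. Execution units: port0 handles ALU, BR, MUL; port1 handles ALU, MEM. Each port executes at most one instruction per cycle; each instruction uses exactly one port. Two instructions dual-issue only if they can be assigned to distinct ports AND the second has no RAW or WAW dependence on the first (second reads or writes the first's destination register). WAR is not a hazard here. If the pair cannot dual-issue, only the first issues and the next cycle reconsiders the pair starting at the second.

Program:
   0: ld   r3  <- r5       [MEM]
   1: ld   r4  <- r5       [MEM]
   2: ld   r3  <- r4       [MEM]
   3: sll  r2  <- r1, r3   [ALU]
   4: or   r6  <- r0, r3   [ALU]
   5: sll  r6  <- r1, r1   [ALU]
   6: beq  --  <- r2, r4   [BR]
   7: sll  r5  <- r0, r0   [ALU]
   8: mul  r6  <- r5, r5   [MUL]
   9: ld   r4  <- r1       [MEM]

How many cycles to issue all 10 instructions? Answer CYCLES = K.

0. ld @i0  | no-port MEM/MEM
1. ld @i1  | no-port MEM/MEM
2. ld @i2  | RAW r3
3. sll;or @i3,i4  | 2-wide
4. sll;beq @i5,i6  | 2-wide
5. sll @i7  | RAW r5
6. mul;ld @i8,i9  | 2-wide

CYCLES = 7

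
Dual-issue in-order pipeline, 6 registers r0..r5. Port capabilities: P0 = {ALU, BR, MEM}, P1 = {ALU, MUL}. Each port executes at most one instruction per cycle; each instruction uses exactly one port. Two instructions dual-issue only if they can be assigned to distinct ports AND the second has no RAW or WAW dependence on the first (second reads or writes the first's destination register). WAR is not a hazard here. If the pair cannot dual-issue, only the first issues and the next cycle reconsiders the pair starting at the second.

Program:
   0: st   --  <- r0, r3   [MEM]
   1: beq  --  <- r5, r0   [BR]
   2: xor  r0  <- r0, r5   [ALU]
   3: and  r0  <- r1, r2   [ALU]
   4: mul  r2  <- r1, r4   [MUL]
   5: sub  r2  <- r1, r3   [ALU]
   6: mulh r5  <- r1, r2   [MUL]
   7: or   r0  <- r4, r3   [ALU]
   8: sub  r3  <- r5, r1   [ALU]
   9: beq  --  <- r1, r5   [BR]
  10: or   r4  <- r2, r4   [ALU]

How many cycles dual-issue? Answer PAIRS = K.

PAIRS = 4

#0 head=0: st i0 no-port MEM/BR
#1 head=1: beq xor i1/i2 2-wide
#2 head=3: and mul i3/i4 2-wide
#3 head=5: sub i5 RAW r2
#4 head=6: mulh or i6/i7 2-wide
#5 head=8: sub beq i8/i9 2-wide
#6 head=10: or i10 tail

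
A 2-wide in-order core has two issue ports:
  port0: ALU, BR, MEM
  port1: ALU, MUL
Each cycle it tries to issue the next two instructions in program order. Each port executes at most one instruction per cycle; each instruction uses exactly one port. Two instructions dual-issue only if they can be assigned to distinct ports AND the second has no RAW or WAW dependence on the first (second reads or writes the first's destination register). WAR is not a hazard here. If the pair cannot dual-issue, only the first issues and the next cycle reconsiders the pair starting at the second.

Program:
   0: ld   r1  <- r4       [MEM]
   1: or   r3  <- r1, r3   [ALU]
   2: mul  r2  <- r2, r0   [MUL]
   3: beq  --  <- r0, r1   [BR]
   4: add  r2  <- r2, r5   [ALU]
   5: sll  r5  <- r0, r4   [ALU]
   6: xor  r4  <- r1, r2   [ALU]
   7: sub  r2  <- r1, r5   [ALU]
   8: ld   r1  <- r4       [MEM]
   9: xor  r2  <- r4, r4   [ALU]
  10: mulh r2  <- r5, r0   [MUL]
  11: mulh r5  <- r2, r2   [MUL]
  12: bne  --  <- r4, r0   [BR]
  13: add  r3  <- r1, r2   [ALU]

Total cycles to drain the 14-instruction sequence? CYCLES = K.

[0] i0  ld  -- RAW r1
[1] i1+i2  or mul  -- 2-wide
[2] i3+i4  beq add  -- 2-wide
[3] i5+i6  sll xor  -- 2-wide
[4] i7+i8  sub ld  -- 2-wide
[5] i9  xor  -- WAW r2
[6] i10  mulh  -- no-port MUL/MUL
[7] i11+i12  mulh bne  -- 2-wide
[8] i13  add  -- tail

CYCLES = 9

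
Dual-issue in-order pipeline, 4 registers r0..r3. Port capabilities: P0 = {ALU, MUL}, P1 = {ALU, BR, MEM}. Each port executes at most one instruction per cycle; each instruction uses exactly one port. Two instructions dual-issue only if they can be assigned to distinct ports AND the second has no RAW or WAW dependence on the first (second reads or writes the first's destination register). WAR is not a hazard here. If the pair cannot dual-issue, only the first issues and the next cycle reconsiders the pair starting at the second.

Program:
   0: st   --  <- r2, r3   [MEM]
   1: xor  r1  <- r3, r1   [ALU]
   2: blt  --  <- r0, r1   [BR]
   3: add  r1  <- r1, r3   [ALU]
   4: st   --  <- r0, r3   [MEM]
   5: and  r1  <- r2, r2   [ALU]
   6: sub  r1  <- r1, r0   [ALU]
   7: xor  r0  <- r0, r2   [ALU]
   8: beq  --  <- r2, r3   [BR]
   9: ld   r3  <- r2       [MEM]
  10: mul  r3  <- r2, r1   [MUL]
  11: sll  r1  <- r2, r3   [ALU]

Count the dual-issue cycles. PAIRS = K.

c0: i0+i1 st.MEM xor.ALU  2-wide
c1: i2+i3 blt.BR add.ALU  2-wide
c2: i4+i5 st.MEM and.ALU  2-wide
c3: i6+i7 sub.ALU xor.ALU  2-wide
c4: i8 beq.BR  no-port BR/MEM
c5: i9 ld.MEM  WAW r3
c6: i10 mul.MUL  RAW r3
c7: i11 sll.ALU  tail

PAIRS = 4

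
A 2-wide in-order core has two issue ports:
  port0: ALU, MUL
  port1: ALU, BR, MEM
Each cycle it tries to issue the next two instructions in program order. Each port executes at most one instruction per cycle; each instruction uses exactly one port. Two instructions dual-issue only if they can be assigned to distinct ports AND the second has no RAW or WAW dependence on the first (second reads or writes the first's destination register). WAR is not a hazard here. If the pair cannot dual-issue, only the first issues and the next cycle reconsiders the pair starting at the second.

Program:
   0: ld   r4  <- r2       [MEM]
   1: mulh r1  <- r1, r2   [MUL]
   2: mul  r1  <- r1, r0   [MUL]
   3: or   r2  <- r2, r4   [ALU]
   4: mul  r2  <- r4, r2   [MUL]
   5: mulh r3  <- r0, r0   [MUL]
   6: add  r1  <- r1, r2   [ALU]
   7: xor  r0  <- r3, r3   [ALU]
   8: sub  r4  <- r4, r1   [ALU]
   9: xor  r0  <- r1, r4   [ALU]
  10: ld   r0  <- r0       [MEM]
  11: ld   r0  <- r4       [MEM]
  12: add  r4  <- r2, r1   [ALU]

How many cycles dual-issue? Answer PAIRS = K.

[0] i0&i1  ld+mulh  -- dual
[1] i2&i3  mul+or  -- dual
[2] i4  mul  -- no-port MUL/MUL
[3] i5&i6  mulh+add  -- dual
[4] i7&i8  xor+sub  -- dual
[5] i9  xor  -- RAW+WAW r0
[6] i10  ld  -- no-port MEM/MEM
[7] i11&i12  ld+add  -- dual

PAIRS = 5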